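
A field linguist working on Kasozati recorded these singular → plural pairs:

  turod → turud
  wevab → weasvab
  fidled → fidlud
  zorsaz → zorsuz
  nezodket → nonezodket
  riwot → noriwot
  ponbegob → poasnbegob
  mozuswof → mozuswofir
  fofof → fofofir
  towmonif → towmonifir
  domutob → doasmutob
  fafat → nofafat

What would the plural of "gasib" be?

ponbegob and fofof both have last vowel 'o' yet inflect differently (poasnbegob, fofofir), so the last vowel is not what conditions the rule; the final letter is.
"gasib" ends in -b. The stems ending in -b (ponbegob → poasnbegob, domutob → doasmutob, wevab → weasvab) insert -as- after the first vowel.
The other patterns: stems ending in -f add -ir; stems ending in -t add the prefix no-; stems ending in -d or -z change the last vowel to 'u'.
So gasib → gaassib.

gaassib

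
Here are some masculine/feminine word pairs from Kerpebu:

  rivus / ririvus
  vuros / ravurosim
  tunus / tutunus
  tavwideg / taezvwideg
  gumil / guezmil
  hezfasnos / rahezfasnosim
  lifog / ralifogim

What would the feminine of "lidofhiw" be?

"lidofhiw" has last vowel 'i'. The one such stem in the data (gumil → guezmil) inserts -ez- after the first vowel (as does tavwideg), so the same rule applies.
So lidofhiw → liezdofhiw.

liezdofhiw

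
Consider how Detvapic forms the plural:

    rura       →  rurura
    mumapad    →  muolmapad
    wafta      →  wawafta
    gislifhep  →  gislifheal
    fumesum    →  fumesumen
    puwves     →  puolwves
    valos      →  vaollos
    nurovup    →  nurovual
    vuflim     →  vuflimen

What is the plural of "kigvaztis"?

kiolgvaztis

fumesum and nurovup both have last vowel 'u' yet inflect differently (fumesumen, nurovual), so the last vowel is not what conditions the rule; the final letter is.
"kigvaztis" ends in -s. The stems ending in -s (puwves → puolwves, valos → vaollos) insert -ol- after the first vowel.
So kigvaztis → kiolgvaztis.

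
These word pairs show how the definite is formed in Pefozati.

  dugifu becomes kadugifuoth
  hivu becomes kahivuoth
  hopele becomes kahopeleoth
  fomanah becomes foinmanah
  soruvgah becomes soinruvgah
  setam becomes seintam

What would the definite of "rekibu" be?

karekibuoth

dugifu and fomanah both have 3 vowels yet inflect differently (kadugifuoth, foinmanah), so the number of vowels is not what conditions the rule; whether the stem ends in a vowel or a consonant is.
"rekibu" ends in a vowel. The stems ending in a vowel (dugifu → kadugifuoth, hivu → kahivuoth, hopele → kahopeleoth) add ka- … -oth around the stem.
The other pattern: stems ending in a consonant insert -in- after the first vowel.
So rekibu → karekibuoth.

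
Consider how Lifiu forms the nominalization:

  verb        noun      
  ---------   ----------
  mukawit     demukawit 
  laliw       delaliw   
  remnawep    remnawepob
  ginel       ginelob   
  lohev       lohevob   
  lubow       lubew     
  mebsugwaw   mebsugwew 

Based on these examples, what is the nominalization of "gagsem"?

gagsemob

laliw and lubow both end in -w yet inflect differently (delaliw, lubew), so the final letter is not what conditions the rule; the last vowel is.
"gagsem" has last vowel 'e'. The stems whose last vowel is 'e' (remnawep → remnawepob, ginel → ginelob, lohev → lohevob) add -ob.
The other patterns: stems whose last vowel is 'i' add the prefix de-; stems whose last vowel is 'a' or 'o' change the last vowel to 'e'.
So gagsem → gagsemob.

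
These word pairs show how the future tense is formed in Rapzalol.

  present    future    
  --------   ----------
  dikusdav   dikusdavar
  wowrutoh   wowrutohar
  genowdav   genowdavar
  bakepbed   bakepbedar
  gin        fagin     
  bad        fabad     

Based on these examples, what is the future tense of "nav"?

bakepbed and bad both end in -d yet inflect differently (bakepbedar, fabad), so the final letter is not what conditions the rule; the number of vowels is.
"nav" has 1 vowel. The stems with 1 vowel (gin → fagin, bad → fabad) add the prefix fa-.
So nav → fanav.

fanav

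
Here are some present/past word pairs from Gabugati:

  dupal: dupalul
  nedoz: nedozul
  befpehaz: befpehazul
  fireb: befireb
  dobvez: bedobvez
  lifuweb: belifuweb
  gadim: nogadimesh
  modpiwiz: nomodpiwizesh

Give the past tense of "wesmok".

wesmokul

nedoz and dobvez both end in -z yet inflect differently (nedozul, bedobvez), so the final letter is not what conditions the rule; the last vowel is.
"wesmok" has last vowel 'o'. The one such stem in the data (nedoz → nedozul) adds -ul, so the same rule applies.
The other patterns: stems whose last vowel is 'e' add the prefix be-; stems whose last vowel is 'i' add no- … -esh around the stem.
So wesmok → wesmokul.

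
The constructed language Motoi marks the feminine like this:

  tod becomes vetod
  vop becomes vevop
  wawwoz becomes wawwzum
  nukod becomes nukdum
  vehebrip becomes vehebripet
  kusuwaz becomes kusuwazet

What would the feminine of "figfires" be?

figfireset

"figfires" has 3 vowels. The stems with 3 vowels (vehebrip → vehebripet, kusuwaz → kusuwazet) add -et.
So figfires → figfireset.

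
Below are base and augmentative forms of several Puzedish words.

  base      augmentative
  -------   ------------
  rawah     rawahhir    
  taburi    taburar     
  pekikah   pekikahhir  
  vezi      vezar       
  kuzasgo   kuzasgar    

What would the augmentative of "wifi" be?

wifar

vezi and rawah both have 2 vowels yet inflect differently (vezar, rawahhir), so the number of vowels is not what conditions the rule; whether the stem ends in a vowel or a consonant is.
"wifi" ends in a vowel. The stems ending in a vowel (taburi → taburar, vezi → vezar, kuzasgo → kuzasgar) drop the final letter and add -ar.
The other pattern: stems ending in a consonant double the final consonant and add -ir.
So wifi → wifar.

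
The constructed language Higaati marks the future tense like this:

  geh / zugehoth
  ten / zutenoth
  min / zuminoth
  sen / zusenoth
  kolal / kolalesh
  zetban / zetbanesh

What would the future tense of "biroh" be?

birohesh

ten and zetban both end in -n yet inflect differently (zutenoth, zetbanesh), so the final letter is not what conditions the rule; the number of vowels is.
"biroh" has 2 vowels. The stems with 2 vowels (kolal → kolalesh, zetban → zetbanesh) add -esh.
The other pattern: stems with 1 vowel add zu- … -oth around the stem.
So biroh → birohesh.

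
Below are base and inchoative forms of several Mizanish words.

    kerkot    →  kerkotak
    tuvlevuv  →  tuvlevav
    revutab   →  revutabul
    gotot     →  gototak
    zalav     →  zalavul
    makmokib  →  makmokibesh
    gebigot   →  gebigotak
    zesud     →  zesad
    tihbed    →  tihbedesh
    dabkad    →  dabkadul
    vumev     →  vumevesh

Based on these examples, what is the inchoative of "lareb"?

tuvlevuv and vumev both end in -v yet inflect differently (tuvlevav, vumevesh), so the final letter is not what conditions the rule; the last vowel is.
"lareb" has last vowel 'e'. The stems whose last vowel is 'e' (vumev → vumevesh, tihbed → tihbedesh) add -esh.
So lareb → larebesh.

larebesh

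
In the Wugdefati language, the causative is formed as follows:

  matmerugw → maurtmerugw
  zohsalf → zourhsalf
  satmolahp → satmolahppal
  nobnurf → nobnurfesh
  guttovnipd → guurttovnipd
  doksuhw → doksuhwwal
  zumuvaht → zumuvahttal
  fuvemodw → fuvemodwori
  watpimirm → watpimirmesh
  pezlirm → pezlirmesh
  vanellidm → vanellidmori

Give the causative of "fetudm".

fetudmori

"fetudm" has second-to-last letter 'd'. The stems whose second-to-last letter is 'd' (fuvemodw → fuvemodwori, vanellidm → vanellidmori) add -ori.
The other patterns: stems whose second-to-last letter is 'r' add -esh; stems whose second-to-last letter is 'h' double the final consonant and add -al; stems whose second-to-last letter is 'g', 'l' or 'p' insert -ur- after the first vowel.
So fetudm → fetudmori.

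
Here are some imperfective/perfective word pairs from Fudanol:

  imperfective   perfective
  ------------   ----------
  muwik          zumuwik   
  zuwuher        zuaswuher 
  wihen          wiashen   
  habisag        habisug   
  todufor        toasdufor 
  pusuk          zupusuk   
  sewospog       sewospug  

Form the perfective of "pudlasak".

zupudlasak

"pudlasak" ends in -k. The stems ending in -k (pusuk → zupusuk, muwik → zumuwik) add the prefix zu-.
The other patterns: stems ending in -g change the last vowel to 'u'; stems ending in -n or -r insert -as- after the first vowel.
So pudlasak → zupudlasak.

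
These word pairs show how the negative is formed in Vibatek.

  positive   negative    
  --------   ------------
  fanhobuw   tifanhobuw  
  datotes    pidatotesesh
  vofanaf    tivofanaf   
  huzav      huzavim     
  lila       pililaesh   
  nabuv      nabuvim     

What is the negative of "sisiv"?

lila and huzav both have last vowel 'a' yet inflect differently (pililaesh, huzavim), so the last vowel is not what conditions the rule; the final letter is.
"sisiv" ends in -v. The stems ending in -v (nabuv → nabuvim, huzav → huzavim) add -im.
The other patterns: stems ending in -a or -s add pi- … -esh around the stem; stems ending in -f or -w add the prefix ti-.
So sisiv → sisivim.

sisivim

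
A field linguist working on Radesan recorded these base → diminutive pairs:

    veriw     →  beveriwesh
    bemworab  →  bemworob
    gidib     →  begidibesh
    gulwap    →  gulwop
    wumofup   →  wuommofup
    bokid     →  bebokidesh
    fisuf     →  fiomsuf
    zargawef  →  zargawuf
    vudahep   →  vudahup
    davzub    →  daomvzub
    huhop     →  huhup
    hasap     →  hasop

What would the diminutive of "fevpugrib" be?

befevpugribesh

"fevpugrib" has last vowel 'i'. The stems whose last vowel is 'i' (bokid → bebokidesh, veriw → beveriwesh, gidib → begidibesh) add be- … -esh around the stem.
The other patterns: stems whose last vowel is 'a' change the last vowel to 'o'; stems whose last vowel is 'u' insert -om- after the first vowel; stems whose last vowel is 'e' or 'o' change the last vowel to 'u'.
So fevpugrib → befevpugribesh.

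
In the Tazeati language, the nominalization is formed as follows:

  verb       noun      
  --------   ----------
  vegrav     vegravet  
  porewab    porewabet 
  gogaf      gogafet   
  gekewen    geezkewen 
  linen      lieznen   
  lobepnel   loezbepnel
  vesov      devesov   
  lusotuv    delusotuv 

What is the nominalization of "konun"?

vegrav and vesov both end in -v yet inflect differently (vegravet, devesov), so the final letter is not what conditions the rule; the last vowel is.
"konun" has last vowel 'u'. The one such stem in the data (lusotuv → delusotuv) adds the prefix de-, so the same rule applies.
The other patterns: stems whose last vowel is 'a' add -et; stems whose last vowel is 'e' insert -ez- after the first vowel.
So konun → dekonun.

dekonun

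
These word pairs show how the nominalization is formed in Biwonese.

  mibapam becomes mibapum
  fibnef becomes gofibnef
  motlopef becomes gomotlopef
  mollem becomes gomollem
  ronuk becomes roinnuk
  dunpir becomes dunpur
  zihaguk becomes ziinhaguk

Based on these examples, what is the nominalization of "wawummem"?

gowawummem

mollem and mibapam both end in -m yet inflect differently (gomollem, mibapum), so the final letter is not what conditions the rule; the last vowel is.
"wawummem" has last vowel 'e'. The stems whose last vowel is 'e' (motlopef → gomotlopef, fibnef → gofibnef, mollem → gomollem) add the prefix go-.
So wawummem → gowawummem.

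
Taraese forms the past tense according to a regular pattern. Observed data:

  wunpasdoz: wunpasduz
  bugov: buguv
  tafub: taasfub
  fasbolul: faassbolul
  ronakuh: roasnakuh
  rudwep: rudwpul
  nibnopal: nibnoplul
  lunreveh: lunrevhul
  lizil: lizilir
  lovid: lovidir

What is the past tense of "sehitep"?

"sehitep" has last vowel 'e'. The stems whose last vowel is 'e' (rudwep → rudwpul, lunreveh → lunrevhul) delete the last vowel and add -ul.
So sehitep → sehitpul.

sehitpul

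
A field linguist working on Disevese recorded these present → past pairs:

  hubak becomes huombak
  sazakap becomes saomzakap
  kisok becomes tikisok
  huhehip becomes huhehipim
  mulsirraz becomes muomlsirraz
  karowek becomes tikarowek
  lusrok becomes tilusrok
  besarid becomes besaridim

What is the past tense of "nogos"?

tinogos

karowek and hubak both end in -k yet inflect differently (tikarowek, huombak), so the final letter is not what conditions the rule; the last vowel is.
"nogos" has last vowel 'o'. The stems whose last vowel is 'o' (kisok → tikisok, lusrok → tilusrok) add the prefix ti-.
So nogos → tinogos.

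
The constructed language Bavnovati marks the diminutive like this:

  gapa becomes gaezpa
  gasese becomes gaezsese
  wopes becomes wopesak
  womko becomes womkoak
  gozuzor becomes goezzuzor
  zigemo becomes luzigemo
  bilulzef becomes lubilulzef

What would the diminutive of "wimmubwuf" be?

womko and zigemo both end in -o yet inflect differently (womkoak, luzigemo), so the final letter is not what conditions the rule; the first letter is.
"wimmubwuf" begins with w-. The stems beginning with w- (wopes → wopesak, womko → womkoak) add -ak.
So wimmubwuf → wimmubwufak.

wimmubwufak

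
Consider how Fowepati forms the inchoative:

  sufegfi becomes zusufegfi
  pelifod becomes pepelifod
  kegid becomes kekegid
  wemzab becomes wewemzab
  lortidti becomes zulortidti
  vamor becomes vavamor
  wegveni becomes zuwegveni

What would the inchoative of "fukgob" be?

"fukgob" ends in a consonant. The stems ending in a consonant (wemzab → wewemzab, vamor → vavamor, kegid → kekegid) repeat the first consonant+vowel as a prefix.
So fukgob → fufukgob.

fufukgob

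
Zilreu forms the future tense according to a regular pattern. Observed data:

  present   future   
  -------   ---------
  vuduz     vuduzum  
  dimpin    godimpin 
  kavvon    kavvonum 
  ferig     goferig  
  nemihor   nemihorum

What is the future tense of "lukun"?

lukunum

"lukun" has last vowel 'u'. The one such stem in the data (vuduz → vuduzum) adds -um, so the same rule applies.
The other pattern: stems whose last vowel is 'i' add the prefix go-.
So lukun → lukunum.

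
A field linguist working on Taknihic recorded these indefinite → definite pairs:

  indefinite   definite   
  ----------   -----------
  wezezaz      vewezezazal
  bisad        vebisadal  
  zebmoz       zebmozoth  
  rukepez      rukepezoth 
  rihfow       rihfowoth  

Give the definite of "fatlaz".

vefatlazal

wezezaz and zebmoz both end in -z yet inflect differently (vewezezazal, zebmozoth), so the final letter is not what conditions the rule; the last vowel is.
"fatlaz" has last vowel 'a'. The stems whose last vowel is 'a' (wezezaz → vewezezazal, bisad → vebisadal) add ve- … -al around the stem.
The other pattern: stems whose last vowel is 'e' or 'o' add -oth.
So fatlaz → vefatlazal.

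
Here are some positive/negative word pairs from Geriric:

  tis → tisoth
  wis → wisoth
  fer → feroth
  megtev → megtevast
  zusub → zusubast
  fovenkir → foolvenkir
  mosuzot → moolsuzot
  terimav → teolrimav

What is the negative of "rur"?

ruroth

"rur" has 1 vowel. The stems with 1 vowel (tis → tisoth, wis → wisoth, fer → feroth) add -oth.
So rur → ruroth.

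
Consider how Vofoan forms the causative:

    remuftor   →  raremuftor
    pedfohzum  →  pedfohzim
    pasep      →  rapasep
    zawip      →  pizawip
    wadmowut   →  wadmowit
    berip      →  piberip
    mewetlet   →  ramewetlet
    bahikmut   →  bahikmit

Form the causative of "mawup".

mawip

wadmowut and mewetlet both end in -t yet inflect differently (wadmowit, ramewetlet), so the final letter is not what conditions the rule; the last vowel is.
"mawup" has last vowel 'u'. The stems whose last vowel is 'u' (pedfohzum → pedfohzim, wadmowut → wadmowit, bahikmut → bahikmit) change the last vowel to 'i'.
The other patterns: stems whose last vowel is 'i' add the prefix pi-; stems whose last vowel is 'e' or 'o' add the prefix ra-.
So mawup → mawip.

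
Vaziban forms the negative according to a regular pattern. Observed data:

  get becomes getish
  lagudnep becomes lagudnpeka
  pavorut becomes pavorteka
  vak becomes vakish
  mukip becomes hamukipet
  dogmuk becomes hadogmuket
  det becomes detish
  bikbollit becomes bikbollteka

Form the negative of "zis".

vak and dogmuk both end in -k yet inflect differently (vakish, hadogmuket), so the final letter is not what conditions the rule; the number of vowels is.
"zis" has 1 vowel. The stems with 1 vowel (get → getish, vak → vakish, det → detish) add -ish.
So zis → zisish.

zisish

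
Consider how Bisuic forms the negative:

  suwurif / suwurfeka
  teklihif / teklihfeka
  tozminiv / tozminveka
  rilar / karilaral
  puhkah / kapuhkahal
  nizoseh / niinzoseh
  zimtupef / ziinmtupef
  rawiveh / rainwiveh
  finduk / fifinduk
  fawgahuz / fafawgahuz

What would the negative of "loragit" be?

puhkah and nizoseh both end in -h yet inflect differently (kapuhkahal, niinzoseh), so the final letter is not what conditions the rule; the last vowel is.
"loragit" has last vowel 'i'. The stems whose last vowel is 'i' (suwurif → suwurfeka, teklihif → teklihfeka, tozminiv → tozminveka) delete the last vowel and add -eka.
The other patterns: stems whose last vowel is 'a' add ka- … -al around the stem; stems whose last vowel is 'e' insert -in- after the first vowel; stems whose last vowel is 'u' repeat the first consonant+vowel as a prefix.
So loragit → loragteka.

loragteka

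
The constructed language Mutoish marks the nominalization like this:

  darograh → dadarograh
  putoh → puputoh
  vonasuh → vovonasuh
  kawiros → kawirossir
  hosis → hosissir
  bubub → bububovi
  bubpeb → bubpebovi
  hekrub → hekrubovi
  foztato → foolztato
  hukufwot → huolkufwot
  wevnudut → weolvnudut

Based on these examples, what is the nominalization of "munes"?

putoh and kawiros both have last vowel 'o' yet inflect differently (puputoh, kawirossir), so the last vowel is not what conditions the rule; the final letter is.
"munes" ends in -s. The stems ending in -s (kawiros → kawirossir, hosis → hosissir) double the final consonant and add -ir.
So munes → munessir.

munessir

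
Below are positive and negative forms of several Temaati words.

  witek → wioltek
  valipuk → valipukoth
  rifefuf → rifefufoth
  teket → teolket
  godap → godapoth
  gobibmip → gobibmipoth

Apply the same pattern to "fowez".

witek and valipuk both end in -k yet inflect differently (wioltek, valipukoth), so the final letter is not what conditions the rule; the last vowel is.
"fowez" has last vowel 'e'. The stems whose last vowel is 'e' (witek → wioltek, teket → teolket) insert -ol- after the first vowel.
The other pattern: stems whose last vowel is 'a', 'i' or 'u' add -oth.
So fowez → foolwez.

foolwez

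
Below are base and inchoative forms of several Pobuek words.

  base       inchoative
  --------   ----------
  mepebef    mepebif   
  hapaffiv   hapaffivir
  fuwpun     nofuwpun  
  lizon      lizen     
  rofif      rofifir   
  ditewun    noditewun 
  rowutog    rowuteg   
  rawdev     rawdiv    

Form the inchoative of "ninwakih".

"ninwakih" has last vowel 'i'. The stems whose last vowel is 'i' (hapaffiv → hapaffivir, rofif → rofifir) add -ir.
The other patterns: stems whose last vowel is 'e' change the last vowel to 'i'; stems whose last vowel is 'u' add the prefix no-; stems whose last vowel is 'o' change the last vowel to 'e'.
So ninwakih → ninwakihir.

ninwakihir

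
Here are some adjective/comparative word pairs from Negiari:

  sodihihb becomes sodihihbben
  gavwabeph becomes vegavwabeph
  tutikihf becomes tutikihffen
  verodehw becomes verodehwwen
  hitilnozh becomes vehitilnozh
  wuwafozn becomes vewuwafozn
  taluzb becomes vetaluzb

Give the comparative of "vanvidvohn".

"vanvidvohn" has second-to-last letter 'h'. The stems whose second-to-last letter is 'h' (tutikihf → tutikihffen, sodihihb → sodihihbben, verodehw → verodehwwen) double the final consonant and add -en.
The other pattern: stems whose second-to-last letter is 'p' or 'z' add the prefix ve-.
So vanvidvohn → vanvidvohnnen.

vanvidvohnnen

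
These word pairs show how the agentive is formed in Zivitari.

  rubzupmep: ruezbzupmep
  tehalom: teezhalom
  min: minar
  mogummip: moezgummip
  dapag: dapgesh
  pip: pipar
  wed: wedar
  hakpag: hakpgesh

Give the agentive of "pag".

pagar

pip and rubzupmep both end in -p yet inflect differently (pipar, ruezbzupmep), so the final letter is not what conditions the rule; the number of vowels is.
"pag" has 1 vowel. The stems with 1 vowel (wed → wedar, min → minar, pip → pipar) add -ar.
So pag → pagar.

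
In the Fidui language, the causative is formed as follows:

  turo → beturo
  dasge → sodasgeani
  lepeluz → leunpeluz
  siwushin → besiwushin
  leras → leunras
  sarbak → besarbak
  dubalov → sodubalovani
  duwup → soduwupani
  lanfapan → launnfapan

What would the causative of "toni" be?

betoni

lanfapan and siwushin both end in -n yet inflect differently (launnfapan, besiwushin), so the final letter is not what conditions the rule; the first letter is.
"toni" begins with t-. The one such stem in the data (turo → beturo) adds the prefix be-, so the same rule applies.
So toni → betoni.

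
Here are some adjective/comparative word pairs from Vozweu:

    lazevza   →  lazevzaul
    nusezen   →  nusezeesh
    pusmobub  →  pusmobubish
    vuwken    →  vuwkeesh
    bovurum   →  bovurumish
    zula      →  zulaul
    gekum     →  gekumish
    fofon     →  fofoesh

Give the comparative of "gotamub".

nusezen and bovurum both have 3 vowels yet inflect differently (nusezeesh, bovurumish), so the number of vowels is not what conditions the rule; the final letter is.
"gotamub" ends in -b. The one such stem in the data (pusmobub → pusmobubish) adds -ish, so the same rule applies.
The other patterns: stems ending in -n drop the final letter and add -esh; stems ending in -a add -ul.
So gotamub → gotamubish.

gotamubish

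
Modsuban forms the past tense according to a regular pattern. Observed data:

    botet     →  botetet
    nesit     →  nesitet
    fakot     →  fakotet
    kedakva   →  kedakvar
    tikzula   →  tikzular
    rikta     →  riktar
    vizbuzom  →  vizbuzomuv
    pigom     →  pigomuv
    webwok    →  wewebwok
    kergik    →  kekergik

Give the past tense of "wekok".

"wekok" ends in -k. The stems ending in -k (webwok → wewebwok, kergik → kekergik) repeat the first consonant+vowel as a prefix.
So wekok → wewekok.

wewekok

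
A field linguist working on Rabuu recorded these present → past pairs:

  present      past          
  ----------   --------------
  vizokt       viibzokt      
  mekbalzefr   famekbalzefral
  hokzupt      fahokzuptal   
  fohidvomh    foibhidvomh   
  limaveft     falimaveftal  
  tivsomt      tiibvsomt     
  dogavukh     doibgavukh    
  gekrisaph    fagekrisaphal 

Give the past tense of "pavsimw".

paibvsimw

tivsomt and limaveft both end in -t yet inflect differently (tiibvsomt, falimaveftal), so the final letter is not what conditions the rule; the second-to-last letter is.
"pavsimw" has second-to-last letter 'm'. The stems whose second-to-last letter is 'm' (fohidvomh → foibhidvomh, tivsomt → tiibvsomt) insert -ib- after the first vowel.
The other pattern: stems whose second-to-last letter is 'f' or 'p' add fa- … -al around the stem.
So pavsimw → paibvsimw.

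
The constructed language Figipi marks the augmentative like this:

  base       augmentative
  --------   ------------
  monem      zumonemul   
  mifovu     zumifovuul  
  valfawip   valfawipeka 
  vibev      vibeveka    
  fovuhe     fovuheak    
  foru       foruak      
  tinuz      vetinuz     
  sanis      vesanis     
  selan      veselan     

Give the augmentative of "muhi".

mifovu and foru both end in -u yet inflect differently (zumifovuul, foruak), so the final letter is not what conditions the rule; the first letter is.
"muhi" begins with m-. The stems beginning with m- (monem → zumonemul, mifovu → zumifovuul) add zu- … -ul around the stem.
So muhi → zumuhiul.

zumuhiul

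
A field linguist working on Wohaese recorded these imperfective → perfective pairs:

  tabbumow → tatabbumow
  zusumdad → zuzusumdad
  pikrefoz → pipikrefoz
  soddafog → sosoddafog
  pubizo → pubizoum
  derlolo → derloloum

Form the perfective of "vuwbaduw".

"vuwbaduw" ends in a consonant. The stems ending in a consonant (tabbumow → tatabbumow, zusumdad → zuzusumdad, pikrefoz → pipikrefoz) repeat the first consonant+vowel as a prefix.
So vuwbaduw → vuvuwbaduw.

vuvuwbaduw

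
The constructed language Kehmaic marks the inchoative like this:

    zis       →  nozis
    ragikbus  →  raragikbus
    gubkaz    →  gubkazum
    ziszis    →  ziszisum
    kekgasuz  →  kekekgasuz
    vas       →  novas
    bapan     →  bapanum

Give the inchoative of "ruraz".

rurazum

vas and ziszis both end in -s yet inflect differently (novas, ziszisum), so the final letter is not what conditions the rule; the number of vowels is.
"ruraz" has 2 vowels. The stems with 2 vowels (gubkaz → gubkazum, ziszis → ziszisum, bapan → bapanum) add -um.
So ruraz → rurazum.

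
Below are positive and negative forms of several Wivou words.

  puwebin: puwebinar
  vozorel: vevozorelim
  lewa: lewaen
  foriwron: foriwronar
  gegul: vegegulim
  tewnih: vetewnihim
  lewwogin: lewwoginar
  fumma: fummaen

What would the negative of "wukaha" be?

lewwogin and tewnih both have last vowel 'i' yet inflect differently (lewwoginar, vetewnihim), so the last vowel is not what conditions the rule; the final letter is.
"wukaha" ends in -a. The stems ending in -a (fumma → fummaen, lewa → lewaen) add -en.
So wukaha → wukahaen.

wukahaen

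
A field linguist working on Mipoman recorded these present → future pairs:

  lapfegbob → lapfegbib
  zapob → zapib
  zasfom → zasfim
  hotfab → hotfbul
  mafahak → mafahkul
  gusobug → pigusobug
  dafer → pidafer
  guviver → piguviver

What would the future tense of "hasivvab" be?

hasivvbul

lapfegbob and hotfab both end in -b yet inflect differently (lapfegbib, hotfbul), so the final letter is not what conditions the rule; the last vowel is.
"hasivvab" has last vowel 'a'. The stems whose last vowel is 'a' (hotfab → hotfbul, mafahak → mafahkul) delete the last vowel and add -ul.
The other patterns: stems whose last vowel is 'o' change the last vowel to 'i'; stems whose last vowel is 'e' or 'u' add the prefix pi-.
So hasivvab → hasivvbul.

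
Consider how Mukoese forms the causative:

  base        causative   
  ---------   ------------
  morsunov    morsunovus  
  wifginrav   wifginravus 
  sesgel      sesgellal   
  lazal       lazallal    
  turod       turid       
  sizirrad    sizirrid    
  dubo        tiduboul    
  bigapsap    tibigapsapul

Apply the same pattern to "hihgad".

hihgid

wifginrav and lazal both have last vowel 'a' yet inflect differently (wifginravus, lazallal), so the last vowel is not what conditions the rule; the final letter is.
"hihgad" ends in -d. The stems ending in -d (turod → turid, sizirrad → sizirrid) change the last vowel to 'i'.
So hihgad → hihgid.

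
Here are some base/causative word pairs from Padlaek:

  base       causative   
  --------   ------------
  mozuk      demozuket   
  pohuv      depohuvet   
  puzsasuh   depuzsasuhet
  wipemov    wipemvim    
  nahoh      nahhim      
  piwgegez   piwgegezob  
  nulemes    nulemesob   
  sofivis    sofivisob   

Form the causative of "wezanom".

"wezanom" has last vowel 'o'. The stems whose last vowel is 'o' (wipemov → wipemvim, nahoh → nahhim) delete the last vowel and add -im.
So wezanom → wezanmim.

wezanmim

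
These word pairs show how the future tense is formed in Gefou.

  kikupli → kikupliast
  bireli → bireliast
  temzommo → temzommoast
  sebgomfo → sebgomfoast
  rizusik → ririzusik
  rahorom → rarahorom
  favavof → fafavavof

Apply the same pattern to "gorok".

gogorok

kikupli and rizusik both have last vowel 'i' yet inflect differently (kikupliast, ririzusik), so the last vowel is not what conditions the rule; whether the stem ends in a vowel or a consonant is.
"gorok" ends in a consonant. The stems ending in a consonant (rizusik → ririzusik, rahorom → rarahorom, favavof → fafavavof) repeat the first consonant+vowel as a prefix.
So gorok → gogorok.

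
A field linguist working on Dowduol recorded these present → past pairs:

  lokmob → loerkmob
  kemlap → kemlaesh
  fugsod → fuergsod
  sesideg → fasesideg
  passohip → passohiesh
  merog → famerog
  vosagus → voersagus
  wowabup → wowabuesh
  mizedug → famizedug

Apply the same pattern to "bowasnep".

bowasneesh

wowabup and mizedug both have last vowel 'u' yet inflect differently (wowabuesh, famizedug), so the last vowel is not what conditions the rule; the final letter is.
"bowasnep" ends in -p. The stems ending in -p (passohip → passohiesh, wowabup → wowabuesh, kemlap → kemlaesh) drop the final letter and add -esh.
So bowasnep → bowasneesh.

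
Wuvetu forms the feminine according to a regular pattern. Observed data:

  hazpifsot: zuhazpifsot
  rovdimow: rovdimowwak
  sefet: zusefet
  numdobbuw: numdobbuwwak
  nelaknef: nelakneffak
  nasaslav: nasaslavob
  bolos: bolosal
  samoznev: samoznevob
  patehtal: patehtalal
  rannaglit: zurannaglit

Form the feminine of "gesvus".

sefet and samoznev both have last vowel 'e' yet inflect differently (zusefet, samoznevob), so the last vowel is not what conditions the rule; the final letter is.
"gesvus" ends in -s. The one such stem in the data (bolos → bolosal) adds -al, so the same rule applies.
The other patterns: stems ending in -t add the prefix zu-; stems ending in -v add -ob; stems ending in -f or -w double the final consonant and add -ak.
So gesvus → gesvusal.

gesvusal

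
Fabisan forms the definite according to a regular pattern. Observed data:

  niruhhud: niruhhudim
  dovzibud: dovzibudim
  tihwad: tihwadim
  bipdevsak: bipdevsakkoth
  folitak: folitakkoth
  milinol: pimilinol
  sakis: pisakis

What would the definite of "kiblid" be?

kiblidim

tihwad and bipdevsak both have last vowel 'a' yet inflect differently (tihwadim, bipdevsakkoth), so the last vowel is not what conditions the rule; the final letter is.
"kiblid" ends in -d. The stems ending in -d (niruhhud → niruhhudim, dovzibud → dovzibudim, tihwad → tihwadim) add -im.
The other patterns: stems ending in -k double the final consonant and add -oth; stems ending in -l or -s add the prefix pi-.
So kiblid → kiblidim.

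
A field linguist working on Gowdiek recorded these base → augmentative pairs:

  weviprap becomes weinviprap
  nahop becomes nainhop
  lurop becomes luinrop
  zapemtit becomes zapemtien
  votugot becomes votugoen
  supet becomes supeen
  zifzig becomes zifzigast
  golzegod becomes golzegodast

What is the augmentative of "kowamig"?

kowamigast

nahop and votugot both have last vowel 'o' yet inflect differently (nainhop, votugoen), so the last vowel is not what conditions the rule; the final letter is.
"kowamig" ends in -g. The one such stem in the data (zifzig → zifzigast) adds -ast, so the same rule applies.
The other patterns: stems ending in -p insert -in- after the first vowel; stems ending in -t drop the final letter and add -en.
So kowamig → kowamigast.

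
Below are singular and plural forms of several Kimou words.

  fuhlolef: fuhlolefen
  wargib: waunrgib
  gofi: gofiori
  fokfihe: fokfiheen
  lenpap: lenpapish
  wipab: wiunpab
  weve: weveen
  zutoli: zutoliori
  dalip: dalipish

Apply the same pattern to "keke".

wargib and gofi both have last vowel 'i' yet inflect differently (waunrgib, gofiori), so the last vowel is not what conditions the rule; the final letter is.
"keke" ends in -e. The stems ending in -e (weve → weveen, fokfihe → fokfiheen) add -en.
So keke → kekeen.

kekeen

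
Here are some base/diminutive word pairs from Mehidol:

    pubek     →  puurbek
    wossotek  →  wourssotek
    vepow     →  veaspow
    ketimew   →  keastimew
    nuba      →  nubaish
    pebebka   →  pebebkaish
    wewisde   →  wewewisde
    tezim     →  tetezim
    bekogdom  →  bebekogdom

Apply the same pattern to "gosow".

pubek and ketimew both have last vowel 'e' yet inflect differently (puurbek, keastimew), so the last vowel is not what conditions the rule; the final letter is.
"gosow" ends in -w. The stems ending in -w (vepow → veaspow, ketimew → keastimew) insert -as- after the first vowel.
So gosow → goassow.

goassow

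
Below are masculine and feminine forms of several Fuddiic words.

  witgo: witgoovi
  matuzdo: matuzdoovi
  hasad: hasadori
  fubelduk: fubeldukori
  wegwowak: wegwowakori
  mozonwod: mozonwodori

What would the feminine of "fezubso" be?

fezubsoovi

witgo and mozonwod both have last vowel 'o' yet inflect differently (witgoovi, mozonwodori), so the last vowel is not what conditions the rule; the final letter is.
"fezubso" ends in -o. The stems ending in -o (witgo → witgoovi, matuzdo → matuzdoovi) add -ovi.
The other pattern: stems ending in -d or -k add -ori.
So fezubso → fezubsoovi.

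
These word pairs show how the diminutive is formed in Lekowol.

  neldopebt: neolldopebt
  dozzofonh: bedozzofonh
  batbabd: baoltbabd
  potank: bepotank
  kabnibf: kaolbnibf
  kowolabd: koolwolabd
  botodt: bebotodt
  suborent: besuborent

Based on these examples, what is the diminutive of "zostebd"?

zoolstebd

"zostebd" has second-to-last letter 'b'. The stems whose second-to-last letter is 'b' (kabnibf → kaolbnibf, neldopebt → neolldopebt, batbabd → baoltbabd) insert -ol- after the first vowel.
So zostebd → zoolstebd.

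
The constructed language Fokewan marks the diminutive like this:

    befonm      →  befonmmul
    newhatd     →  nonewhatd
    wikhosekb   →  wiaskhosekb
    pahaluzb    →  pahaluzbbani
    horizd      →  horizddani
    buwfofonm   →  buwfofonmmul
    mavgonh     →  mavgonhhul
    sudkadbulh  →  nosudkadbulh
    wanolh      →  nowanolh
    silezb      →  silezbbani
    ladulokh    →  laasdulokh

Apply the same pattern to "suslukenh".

silezb and wikhosekb both end in -b yet inflect differently (silezbbani, wiaskhosekb), so the final letter is not what conditions the rule; the second-to-last letter is.
"suslukenh" has second-to-last letter 'n'. The stems whose second-to-last letter is 'n' (mavgonh → mavgonhhul, buwfofonm → buwfofonmmul, befonm → befonmmul) double the final consonant and add -ul.
So suslukenh → suslukenhhul.

suslukenhhul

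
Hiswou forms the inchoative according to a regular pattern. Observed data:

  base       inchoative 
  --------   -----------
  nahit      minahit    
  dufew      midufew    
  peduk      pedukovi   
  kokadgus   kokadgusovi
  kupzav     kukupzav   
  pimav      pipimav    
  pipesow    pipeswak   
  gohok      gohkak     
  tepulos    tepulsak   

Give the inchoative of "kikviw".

mikikviw

"kikviw" has last vowel 'i'. The one such stem in the data (nahit → minahit) adds the prefix mi-, so the same rule applies.
The other patterns: stems whose last vowel is 'u' add -ovi; stems whose last vowel is 'a' repeat the first consonant+vowel as a prefix; stems whose last vowel is 'o' delete the last vowel and add -ak.
So kikviw → mikikviw.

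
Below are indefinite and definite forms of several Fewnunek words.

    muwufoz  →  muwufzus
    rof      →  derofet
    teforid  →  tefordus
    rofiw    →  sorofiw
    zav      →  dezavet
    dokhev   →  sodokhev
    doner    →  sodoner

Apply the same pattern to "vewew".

sovewew

"vewew" has 2 vowels. The stems with 2 vowels (doner → sodoner, dokhev → sodokhev, rofiw → sorofiw) add the prefix so-.
The other patterns: stems with 1 vowel add de- … -et around the stem; stems with 3 vowels delete the last vowel and add -us.
So vewew → sovewew.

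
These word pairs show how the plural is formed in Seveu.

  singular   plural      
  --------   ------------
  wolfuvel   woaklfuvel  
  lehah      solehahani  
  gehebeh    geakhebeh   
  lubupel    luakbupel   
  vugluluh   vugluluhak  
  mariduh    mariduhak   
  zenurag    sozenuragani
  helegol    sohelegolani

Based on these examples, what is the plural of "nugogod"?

vugluluh and gehebeh both end in -h yet inflect differently (vugluluhak, geakhebeh), so the final letter is not what conditions the rule; the last vowel is.
"nugogod" has last vowel 'o'. The one such stem in the data (helegol → sohelegolani) adds so- … -ani around the stem, so the same rule applies.
So nugogod → sonugogodani.

sonugogodani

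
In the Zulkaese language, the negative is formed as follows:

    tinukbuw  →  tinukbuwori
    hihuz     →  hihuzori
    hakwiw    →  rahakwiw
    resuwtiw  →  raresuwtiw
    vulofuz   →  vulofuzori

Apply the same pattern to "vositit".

ravositit

tinukbuw and resuwtiw both end in -w yet inflect differently (tinukbuwori, raresuwtiw), so the final letter is not what conditions the rule; the last vowel is.
"vositit" has last vowel 'i'. The stems whose last vowel is 'i' (resuwtiw → raresuwtiw, hakwiw → rahakwiw) add the prefix ra-.
The other pattern: stems whose last vowel is 'u' add -ori.
So vositit → ravositit.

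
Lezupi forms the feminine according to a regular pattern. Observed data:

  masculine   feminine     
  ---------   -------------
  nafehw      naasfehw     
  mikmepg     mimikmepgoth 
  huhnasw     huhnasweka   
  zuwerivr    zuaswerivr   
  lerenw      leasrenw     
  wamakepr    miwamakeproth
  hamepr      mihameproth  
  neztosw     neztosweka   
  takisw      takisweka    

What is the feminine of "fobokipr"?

mifobokiproth

wamakepr and zuwerivr both end in -r yet inflect differently (miwamakeproth, zuaswerivr), so the final letter is not what conditions the rule; the second-to-last letter is.
"fobokipr" has second-to-last letter 'p'. The stems whose second-to-last letter is 'p' (wamakepr → miwamakeproth, hamepr → mihameproth, mikmepg → mimikmepgoth) add mi- … -oth around the stem.
So fobokipr → mifobokiproth.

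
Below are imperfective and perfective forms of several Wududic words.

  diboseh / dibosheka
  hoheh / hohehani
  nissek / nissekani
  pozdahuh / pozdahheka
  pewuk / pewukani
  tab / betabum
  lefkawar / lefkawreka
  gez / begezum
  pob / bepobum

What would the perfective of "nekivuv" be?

hoheh and diboseh both end in -h yet inflect differently (hohehani, dibosheka), so the final letter is not what conditions the rule; the number of vowels is.
"nekivuv" has 3 vowels. The stems with 3 vowels (lefkawar → lefkawreka, diboseh → dibosheka, pozdahuh → pozdahheka) delete the last vowel and add -eka.
So nekivuv → nekivveka.

nekivveka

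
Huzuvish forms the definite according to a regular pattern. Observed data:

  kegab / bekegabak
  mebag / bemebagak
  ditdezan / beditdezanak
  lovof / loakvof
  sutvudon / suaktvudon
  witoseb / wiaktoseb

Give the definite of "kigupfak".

bekigupfakak

ditdezan and sutvudon both end in -n yet inflect differently (beditdezanak, suaktvudon), so the final letter is not what conditions the rule; the last vowel is.
"kigupfak" has last vowel 'a'. The stems whose last vowel is 'a' (kegab → bekegabak, mebag → bemebagak, ditdezan → beditdezanak) add be- … -ak around the stem.
The other pattern: stems whose last vowel is 'e' or 'o' insert -ak- after the first vowel.
So kigupfak → bekigupfakak.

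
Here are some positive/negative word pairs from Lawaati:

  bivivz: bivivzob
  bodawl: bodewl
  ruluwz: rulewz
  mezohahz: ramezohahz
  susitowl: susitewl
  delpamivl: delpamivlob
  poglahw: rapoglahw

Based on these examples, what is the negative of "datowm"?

ruluwz and mezohahz both end in -z yet inflect differently (rulewz, ramezohahz), so the final letter is not what conditions the rule; the second-to-last letter is.
"datowm" has second-to-last letter 'w'. The stems whose second-to-last letter is 'w' (bodawl → bodewl, ruluwz → rulewz, susitowl → susitewl) change the last vowel to 'e'.
So datowm → datewm.

datewm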